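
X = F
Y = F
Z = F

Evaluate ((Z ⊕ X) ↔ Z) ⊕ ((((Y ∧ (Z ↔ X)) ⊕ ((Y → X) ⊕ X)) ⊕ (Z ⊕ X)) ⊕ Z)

F

Z ⊕ X = F ⊕ F = F
(Z ⊕ X) ↔ Z = F ↔ F = T
Z ↔ X = F ↔ F = T
Y ∧ (Z ↔ X) = F ∧ T = F
Y → X = F → F = T
(Y → X) ⊕ X = T ⊕ F = T
(Y ∧ (Z ↔ X)) ⊕ ((Y → X) ⊕ X) = F ⊕ T = T
Z ⊕ X = F ⊕ F = F
((Y ∧ (Z ↔ X)) ⊕ ((Y → X) ⊕ X)) ⊕ (Z ⊕ X) = T ⊕ F = T
(((Y ∧ (Z ↔ X)) ⊕ ((Y → X) ⊕ X)) ⊕ (Z ⊕ X)) ⊕ Z = T ⊕ F = T
((Z ⊕ X) ↔ Z) ⊕ ((((Y ∧ (Z ↔ X)) ⊕ ((Y → X) ⊕ X)) ⊕ (Z ⊕ X)) ⊕ Z) = T ⊕ T = F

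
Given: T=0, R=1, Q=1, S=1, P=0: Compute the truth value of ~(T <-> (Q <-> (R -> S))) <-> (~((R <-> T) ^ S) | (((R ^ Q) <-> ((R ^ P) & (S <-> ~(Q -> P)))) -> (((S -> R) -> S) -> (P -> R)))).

1

Substituting T=0, R=1, Q=1, S=1, P=0:
R -> S = 1 -> 1 = 1
Q <-> (R -> S) = 1 <-> 1 = 1
T <-> (Q <-> (R -> S)) = 0 <-> 1 = 0
~(T <-> (Q <-> (R -> S))) = ~0 = 1
R <-> T = 1 <-> 0 = 0
(R <-> T) ^ S = 0 ^ 1 = 1
~((R <-> T) ^ S) = ~1 = 0
R ^ Q = 1 ^ 1 = 0
R ^ P = 1 ^ 0 = 1
Q -> P = 1 -> 0 = 0
~(Q -> P) = ~0 = 1
S <-> ~(Q -> P) = 1 <-> 1 = 1
(R ^ P) & (S <-> ~(Q -> P)) = 1 & 1 = 1
(R ^ Q) <-> ((R ^ P) & (S <-> ~(Q -> P))) = 0 <-> 1 = 0
S -> R = 1 -> 1 = 1
(S -> R) -> S = 1 -> 1 = 1
P -> R = 0 -> 1 = 1
((S -> R) -> S) -> (P -> R) = 1 -> 1 = 1
((R ^ Q) <-> ((R ^ P) & (S <-> ~(Q -> P)))) -> (((S -> R) -> S) -> (P -> R)) = 0 -> 1 = 1
~((R <-> T) ^ S) | (((R ^ Q) <-> ((R ^ P) & (S <-> ~(Q -> P)))) -> (((S -> R) -> S) -> (P -> R))) = 0 | 1 = 1
~(T <-> (Q <-> (R -> S))) <-> (~((R <-> T) ^ S) | (((R ^ Q) <-> ((R ^ P) & (S <-> ~(Q -> P)))) -> (((S -> R) -> S) -> (P -> R)))) = 1 <-> 1 = 1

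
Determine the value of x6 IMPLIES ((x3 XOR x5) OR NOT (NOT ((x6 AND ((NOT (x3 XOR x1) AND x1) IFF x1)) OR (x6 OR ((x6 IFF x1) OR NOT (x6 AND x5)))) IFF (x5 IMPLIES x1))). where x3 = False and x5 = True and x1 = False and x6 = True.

x3 XOR x5 = False XOR True = True
x3 XOR x1 = False XOR False = False
NOT (x3 XOR x1) = NOT False = True
NOT (x3 XOR x1) AND x1 = True AND False = False
(NOT (x3 XOR x1) AND x1) IFF x1 = False IFF False = True
x6 AND ((NOT (x3 XOR x1) AND x1) IFF x1) = True AND True = True
x6 IFF x1 = True IFF False = False
x6 AND x5 = True AND True = True
NOT (x6 AND x5) = NOT True = False
(x6 IFF x1) OR NOT (x6 AND x5) = False OR False = False
x6 OR ((x6 IFF x1) OR NOT (x6 AND x5)) = True OR False = True
(x6 AND ((NOT (x3 XOR x1) AND x1) IFF x1)) OR (x6 OR ((x6 IFF x1) OR NOT (x6 AND x5))) = True OR True = True
NOT ((x6 AND ((NOT (x3 XOR x1) AND x1) IFF x1)) OR (x6 OR ((x6 IFF x1) OR NOT (x6 AND x5)))) = NOT True = False
x5 IMPLIES x1 = True IMPLIES False = False
NOT ((x6 AND ((NOT (x3 XOR x1) AND x1) IFF x1)) OR (x6 OR ((x6 IFF x1) OR NOT (x6 AND x5)))) IFF (x5 IMPLIES x1) = False IFF False = True
NOT (NOT ((x6 AND ((NOT (x3 XOR x1) AND x1) IFF x1)) OR (x6 OR ((x6 IFF x1) OR NOT (x6 AND x5)))) IFF (x5 IMPLIES x1)) = NOT True = False
(x3 XOR x5) OR NOT (NOT ((x6 AND ((NOT (x3 XOR x1) AND x1) IFF x1)) OR (x6 OR ((x6 IFF x1) OR NOT (x6 AND x5)))) IFF (x5 IMPLIES x1)) = True OR False = True
x6 IMPLIES ((x3 XOR x5) OR NOT (NOT ((x6 AND ((NOT (x3 XOR x1) AND x1) IFF x1)) OR (x6 OR ((x6 IFF x1) OR NOT (x6 AND x5)))) IFF (x5 IMPLIES x1))) = True IMPLIES True = True

True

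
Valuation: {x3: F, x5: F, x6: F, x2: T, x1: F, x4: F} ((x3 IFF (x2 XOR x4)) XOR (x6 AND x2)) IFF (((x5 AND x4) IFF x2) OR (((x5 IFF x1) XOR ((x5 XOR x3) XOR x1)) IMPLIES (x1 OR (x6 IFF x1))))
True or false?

F

Substituting x3=F, x5=F, x6=F, x2=T, x1=F, x4=F:
x2 XOR x4 = T XOR F = T
x3 IFF (x2 XOR x4) = F IFF T = F
x6 AND x2 = F AND T = F
(x3 IFF (x2 XOR x4)) XOR (x6 AND x2) = F XOR F = F
x5 AND x4 = F AND F = F
(x5 AND x4) IFF x2 = F IFF T = F
x5 IFF x1 = F IFF F = T
x5 XOR x3 = F XOR F = F
(x5 XOR x3) XOR x1 = F XOR F = F
(x5 IFF x1) XOR ((x5 XOR x3) XOR x1) = T XOR F = T
x6 IFF x1 = F IFF F = T
x1 OR (x6 IFF x1) = F OR T = T
((x5 IFF x1) XOR ((x5 XOR x3) XOR x1)) IMPLIES (x1 OR (x6 IFF x1)) = T IMPLIES T = T
((x5 AND x4) IFF x2) OR (((x5 IFF x1) XOR ((x5 XOR x3) XOR x1)) IMPLIES (x1 OR (x6 IFF x1))) = F OR T = T
((x3 IFF (x2 XOR x4)) XOR (x6 AND x2)) IFF (((x5 AND x4) IFF x2) OR (((x5 IFF x1) XOR ((x5 XOR x3) XOR x1)) IMPLIES (x1 OR (x6 IFF x1)))) = F IFF T = F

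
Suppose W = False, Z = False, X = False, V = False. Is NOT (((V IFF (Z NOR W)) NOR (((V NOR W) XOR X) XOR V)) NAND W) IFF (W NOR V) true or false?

False

Substituting W=False, Z=False, X=False, V=False:
Z NOR W = False NOR False = True
V IFF (Z NOR W) = False IFF True = False
V NOR W = False NOR False = True
(V NOR W) XOR X = True XOR False = True
((V NOR W) XOR X) XOR V = True XOR False = True
(V IFF (Z NOR W)) NOR (((V NOR W) XOR X) XOR V) = False NOR True = False
((V IFF (Z NOR W)) NOR (((V NOR W) XOR X) XOR V)) NAND W = False NAND False = True
NOT (((V IFF (Z NOR W)) NOR (((V NOR W) XOR X) XOR V)) NAND W) = NOT True = False
W NOR V = False NOR False = True
NOT (((V IFF (Z NOR W)) NOR (((V NOR W) XOR X) XOR V)) NAND W) IFF (W NOR V) = False IFF True = False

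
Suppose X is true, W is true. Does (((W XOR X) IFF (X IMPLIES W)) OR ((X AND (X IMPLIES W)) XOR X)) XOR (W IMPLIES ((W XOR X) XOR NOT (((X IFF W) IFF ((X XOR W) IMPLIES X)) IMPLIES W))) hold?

False

W XOR X = True XOR True = False
X IMPLIES W = True IMPLIES True = True
(W XOR X) IFF (X IMPLIES W) = False IFF True = False
X IMPLIES W = True IMPLIES True = True
X AND (X IMPLIES W) = True AND True = True
(X AND (X IMPLIES W)) XOR X = True XOR True = False
((W XOR X) IFF (X IMPLIES W)) OR ((X AND (X IMPLIES W)) XOR X) = False OR False = False
W XOR X = True XOR True = False
X IFF W = True IFF True = True
X XOR W = True XOR True = False
(X XOR W) IMPLIES X = False IMPLIES True = True
(X IFF W) IFF ((X XOR W) IMPLIES X) = True IFF True = True
((X IFF W) IFF ((X XOR W) IMPLIES X)) IMPLIES W = True IMPLIES True = True
NOT (((X IFF W) IFF ((X XOR W) IMPLIES X)) IMPLIES W) = NOT True = False
(W XOR X) XOR NOT (((X IFF W) IFF ((X XOR W) IMPLIES X)) IMPLIES W) = False XOR False = False
W IMPLIES ((W XOR X) XOR NOT (((X IFF W) IFF ((X XOR W) IMPLIES X)) IMPLIES W)) = True IMPLIES False = False
(((W XOR X) IFF (X IMPLIES W)) OR ((X AND (X IMPLIES W)) XOR X)) XOR (W IMPLIES ((W XOR X) XOR NOT (((X IFF W) IFF ((X XOR W) IMPLIES X)) IMPLIES W))) = False XOR False = False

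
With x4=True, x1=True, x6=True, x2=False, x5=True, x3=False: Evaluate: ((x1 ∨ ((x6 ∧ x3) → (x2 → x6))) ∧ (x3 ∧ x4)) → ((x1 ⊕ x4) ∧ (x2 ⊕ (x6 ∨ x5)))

Substituting x4=True, x1=True, x6=True, x2=False, x5=True, x3=False:
x6 ∧ x3 = True ∧ False = False
x2 → x6 = False → True = True
(x6 ∧ x3) → (x2 → x6) = False → True = True
x1 ∨ ((x6 ∧ x3) → (x2 → x6)) = True ∨ True = True
x3 ∧ x4 = False ∧ True = False
(x1 ∨ ((x6 ∧ x3) → (x2 → x6))) ∧ (x3 ∧ x4) = True ∧ False = False
x1 ⊕ x4 = True ⊕ True = False
x6 ∨ x5 = True ∨ True = True
x2 ⊕ (x6 ∨ x5) = False ⊕ True = True
(x1 ⊕ x4) ∧ (x2 ⊕ (x6 ∨ x5)) = False ∧ True = False
((x1 ∨ ((x6 ∧ x3) → (x2 → x6))) ∧ (x3 ∧ x4)) → ((x1 ⊕ x4) ∧ (x2 ⊕ (x6 ∨ x5))) = False → False = True

True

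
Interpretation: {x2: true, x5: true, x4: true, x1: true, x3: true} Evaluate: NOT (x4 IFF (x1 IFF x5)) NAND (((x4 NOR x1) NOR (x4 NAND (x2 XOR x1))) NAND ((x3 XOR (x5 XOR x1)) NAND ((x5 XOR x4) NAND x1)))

x1 IFF x5 = true IFF true = true
x4 IFF (x1 IFF x5) = true IFF true = true
NOT (x4 IFF (x1 IFF x5)) = NOT true = false
x4 NOR x1 = true NOR true = false
x2 XOR x1 = true XOR true = false
x4 NAND (x2 XOR x1) = true NAND false = true
(x4 NOR x1) NOR (x4 NAND (x2 XOR x1)) = false NOR true = false
x5 XOR x1 = true XOR true = false
x3 XOR (x5 XOR x1) = true XOR false = true
x5 XOR x4 = true XOR true = false
(x5 XOR x4) NAND x1 = false NAND true = true
(x3 XOR (x5 XOR x1)) NAND ((x5 XOR x4) NAND x1) = true NAND true = false
((x4 NOR x1) NOR (x4 NAND (x2 XOR x1))) NAND ((x3 XOR (x5 XOR x1)) NAND ((x5 XOR x4) NAND x1)) = false NAND false = true
NOT (x4 IFF (x1 IFF x5)) NAND (((x4 NOR x1) NOR (x4 NAND (x2 XOR x1))) NAND ((x3 XOR (x5 XOR x1)) NAND ((x5 XOR x4) NAND x1))) = false NAND true = true

true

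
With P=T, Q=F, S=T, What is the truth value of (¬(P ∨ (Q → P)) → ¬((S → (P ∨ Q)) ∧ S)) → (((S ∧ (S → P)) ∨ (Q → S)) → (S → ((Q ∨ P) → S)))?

Q → P = F → T = T
P ∨ (Q → P) = T ∨ T = T
¬(P ∨ (Q → P)) = ¬T = F
P ∨ Q = T ∨ F = T
S → (P ∨ Q) = T → T = T
(S → (P ∨ Q)) ∧ S = T ∧ T = T
¬((S → (P ∨ Q)) ∧ S) = ¬T = F
¬(P ∨ (Q → P)) → ¬((S → (P ∨ Q)) ∧ S) = F → F = T
S → P = T → T = T
S ∧ (S → P) = T ∧ T = T
Q → S = F → T = T
(S ∧ (S → P)) ∨ (Q → S) = T ∨ T = T
Q ∨ P = F ∨ T = T
(Q ∨ P) → S = T → T = T
S → ((Q ∨ P) → S) = T → T = T
((S ∧ (S → P)) ∨ (Q → S)) → (S → ((Q ∨ P) → S)) = T → T = T
(¬(P ∨ (Q → P)) → ¬((S → (P ∨ Q)) ∧ S)) → (((S ∧ (S → P)) ∨ (Q → S)) → (S → ((Q ∨ P) → S))) = T → T = T

T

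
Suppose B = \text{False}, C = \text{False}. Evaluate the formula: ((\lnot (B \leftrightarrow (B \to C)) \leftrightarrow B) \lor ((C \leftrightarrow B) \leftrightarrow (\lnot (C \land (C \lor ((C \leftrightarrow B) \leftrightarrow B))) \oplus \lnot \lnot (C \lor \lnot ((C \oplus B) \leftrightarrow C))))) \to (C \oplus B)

B \to C = \text{False} \to \text{False} = \text{True}
B \leftrightarrow (B \to C) = \text{False} \leftrightarrow \text{True} = \text{False}
\lnot (B \leftrightarrow (B \to C)) = \lnot \text{False} = \text{True}
\lnot (B \leftrightarrow (B \to C)) \leftrightarrow B = \text{True} \leftrightarrow \text{False} = \text{False}
C \leftrightarrow B = \text{False} \leftrightarrow \text{False} = \text{True}
C \leftrightarrow B = \text{False} \leftrightarrow \text{False} = \text{True}
(C \leftrightarrow B) \leftrightarrow B = \text{True} \leftrightarrow \text{False} = \text{False}
C \lor ((C \leftrightarrow B) \leftrightarrow B) = \text{False} \lor \text{False} = \text{False}
C \land (C \lor ((C \leftrightarrow B) \leftrightarrow B)) = \text{False} \land \text{False} = \text{False}
\lnot (C \land (C \lor ((C \leftrightarrow B) \leftrightarrow B))) = \lnot \text{False} = \text{True}
C \oplus B = \text{False} \oplus \text{False} = \text{False}
(C \oplus B) \leftrightarrow C = \text{False} \leftrightarrow \text{False} = \text{True}
\lnot ((C \oplus B) \leftrightarrow C) = \lnot \text{True} = \text{False}
C \lor \lnot ((C \oplus B) \leftrightarrow C) = \text{False} \lor \text{False} = \text{False}
\lnot (C \lor \lnot ((C \oplus B) \leftrightarrow C)) = \lnot \text{False} = \text{True}
\lnot \lnot (C \lor \lnot ((C \oplus B) \leftrightarrow C)) = \lnot \text{True} = \text{False}
\lnot (C \land (C \lor ((C \leftrightarrow B) \leftrightarrow B))) \oplus \lnot \lnot (C \lor \lnot ((C \oplus B) \leftrightarrow C)) = \text{True} \oplus \text{False} = \text{True}
(C \leftrightarrow B) \leftrightarrow (\lnot (C \land (C \lor ((C \leftrightarrow B) \leftrightarrow B))) \oplus \lnot \lnot (C \lor \lnot ((C \oplus B) \leftrightarrow C))) = \text{True} \leftrightarrow \text{True} = \text{True}
(\lnot (B \leftrightarrow (B \to C)) \leftrightarrow B) \lor ((C \leftrightarrow B) \leftrightarrow (\lnot (C \land (C \lor ((C \leftrightarrow B) \leftrightarrow B))) \oplus \lnot \lnot (C \lor \lnot ((C \oplus B) \leftrightarrow C)))) = \text{False} \lor \text{True} = \text{True}
C \oplus B = \text{False} \oplus \text{False} = \text{False}
((\lnot (B \leftrightarrow (B \to C)) \leftrightarrow B) \lor ((C \leftrightarrow B) \leftrightarrow (\lnot (C \land (C \lor ((C \leftrightarrow B) \leftrightarrow B))) \oplus \lnot \lnot (C \lor \lnot ((C \oplus B) \leftrightarrow C))))) \to (C \oplus B) = \text{True} \to \text{False} = \text{False}

\text{False}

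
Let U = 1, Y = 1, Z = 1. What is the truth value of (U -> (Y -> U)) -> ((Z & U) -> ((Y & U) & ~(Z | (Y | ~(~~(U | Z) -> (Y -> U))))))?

0

Substituting U=1, Y=1, Z=1:
Y -> U = 1 -> 1 = 1
U -> (Y -> U) = 1 -> 1 = 1
Z & U = 1 & 1 = 1
Y & U = 1 & 1 = 1
U | Z = 1 | 1 = 1
~(U | Z) = ~1 = 0
~~(U | Z) = ~0 = 1
Y -> U = 1 -> 1 = 1
~~(U | Z) -> (Y -> U) = 1 -> 1 = 1
~(~~(U | Z) -> (Y -> U)) = ~1 = 0
Y | ~(~~(U | Z) -> (Y -> U)) = 1 | 0 = 1
Z | (Y | ~(~~(U | Z) -> (Y -> U))) = 1 | 1 = 1
~(Z | (Y | ~(~~(U | Z) -> (Y -> U)))) = ~1 = 0
(Y & U) & ~(Z | (Y | ~(~~(U | Z) -> (Y -> U)))) = 1 & 0 = 0
(Z & U) -> ((Y & U) & ~(Z | (Y | ~(~~(U | Z) -> (Y -> U))))) = 1 -> 0 = 0
(U -> (Y -> U)) -> ((Z & U) -> ((Y & U) & ~(Z | (Y | ~(~~(U | Z) -> (Y -> U)))))) = 1 -> 0 = 0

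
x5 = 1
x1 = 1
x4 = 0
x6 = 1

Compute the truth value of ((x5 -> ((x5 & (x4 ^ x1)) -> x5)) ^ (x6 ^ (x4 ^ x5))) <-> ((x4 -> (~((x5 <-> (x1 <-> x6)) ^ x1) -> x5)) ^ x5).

Substituting x5=1, x1=1, x4=0, x6=1:
x4 ^ x1 = 0 ^ 1 = 1
x5 & (x4 ^ x1) = 1 & 1 = 1
(x5 & (x4 ^ x1)) -> x5 = 1 -> 1 = 1
x5 -> ((x5 & (x4 ^ x1)) -> x5) = 1 -> 1 = 1
x4 ^ x5 = 0 ^ 1 = 1
x6 ^ (x4 ^ x5) = 1 ^ 1 = 0
(x5 -> ((x5 & (x4 ^ x1)) -> x5)) ^ (x6 ^ (x4 ^ x5)) = 1 ^ 0 = 1
x1 <-> x6 = 1 <-> 1 = 1
x5 <-> (x1 <-> x6) = 1 <-> 1 = 1
(x5 <-> (x1 <-> x6)) ^ x1 = 1 ^ 1 = 0
~((x5 <-> (x1 <-> x6)) ^ x1) = ~0 = 1
~((x5 <-> (x1 <-> x6)) ^ x1) -> x5 = 1 -> 1 = 1
x4 -> (~((x5 <-> (x1 <-> x6)) ^ x1) -> x5) = 0 -> 1 = 1
(x4 -> (~((x5 <-> (x1 <-> x6)) ^ x1) -> x5)) ^ x5 = 1 ^ 1 = 0
((x5 -> ((x5 & (x4 ^ x1)) -> x5)) ^ (x6 ^ (x4 ^ x5))) <-> ((x4 -> (~((x5 <-> (x1 <-> x6)) ^ x1) -> x5)) ^ x5) = 1 <-> 0 = 0

0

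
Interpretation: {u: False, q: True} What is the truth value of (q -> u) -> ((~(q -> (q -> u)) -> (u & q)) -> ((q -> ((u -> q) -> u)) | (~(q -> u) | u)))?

True

q -> u = True -> False = False
q -> u = True -> False = False
q -> (q -> u) = True -> False = False
~(q -> (q -> u)) = ~False = True
u & q = False & True = False
~(q -> (q -> u)) -> (u & q) = True -> False = False
u -> q = False -> True = True
(u -> q) -> u = True -> False = False
q -> ((u -> q) -> u) = True -> False = False
q -> u = True -> False = False
~(q -> u) = ~False = True
~(q -> u) | u = True | False = True
(q -> ((u -> q) -> u)) | (~(q -> u) | u) = False | True = True
(~(q -> (q -> u)) -> (u & q)) -> ((q -> ((u -> q) -> u)) | (~(q -> u) | u)) = False -> True = True
(q -> u) -> ((~(q -> (q -> u)) -> (u & q)) -> ((q -> ((u -> q) -> u)) | (~(q -> u) | u))) = False -> True = True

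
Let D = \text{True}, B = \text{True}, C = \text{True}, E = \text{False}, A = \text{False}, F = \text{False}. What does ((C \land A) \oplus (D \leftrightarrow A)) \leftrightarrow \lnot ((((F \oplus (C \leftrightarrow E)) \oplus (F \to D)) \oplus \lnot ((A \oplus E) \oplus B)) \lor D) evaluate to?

C \land A = \text{True} \land \text{False} = \text{False}
D \leftrightarrow A = \text{True} \leftrightarrow \text{False} = \text{False}
(C \land A) \oplus (D \leftrightarrow A) = \text{False} \oplus \text{False} = \text{False}
C \leftrightarrow E = \text{True} \leftrightarrow \text{False} = \text{False}
F \oplus (C \leftrightarrow E) = \text{False} \oplus \text{False} = \text{False}
F \to D = \text{False} \to \text{True} = \text{True}
(F \oplus (C \leftrightarrow E)) \oplus (F \to D) = \text{False} \oplus \text{True} = \text{True}
A \oplus E = \text{False} \oplus \text{False} = \text{False}
(A \oplus E) \oplus B = \text{False} \oplus \text{True} = \text{True}
\lnot ((A \oplus E) \oplus B) = \lnot \text{True} = \text{False}
((F \oplus (C \leftrightarrow E)) \oplus (F \to D)) \oplus \lnot ((A \oplus E) \oplus B) = \text{True} \oplus \text{False} = \text{True}
(((F \oplus (C \leftrightarrow E)) \oplus (F \to D)) \oplus \lnot ((A \oplus E) \oplus B)) \lor D = \text{True} \lor \text{True} = \text{True}
\lnot ((((F \oplus (C \leftrightarrow E)) \oplus (F \to D)) \oplus \lnot ((A \oplus E) \oplus B)) \lor D) = \lnot \text{True} = \text{False}
((C \land A) \oplus (D \leftrightarrow A)) \leftrightarrow \lnot ((((F \oplus (C \leftrightarrow E)) \oplus (F \to D)) \oplus \lnot ((A \oplus E) \oplus B)) \lor D) = \text{False} \leftrightarrow \text{False} = \text{True}

\text{True}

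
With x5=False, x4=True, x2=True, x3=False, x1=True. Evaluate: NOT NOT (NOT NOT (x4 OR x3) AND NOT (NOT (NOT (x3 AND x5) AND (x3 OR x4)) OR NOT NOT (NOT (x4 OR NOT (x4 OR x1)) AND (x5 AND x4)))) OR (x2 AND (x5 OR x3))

True

x4 OR x3 = True OR False = True
NOT (x4 OR x3) = NOT True = False
NOT NOT (x4 OR x3) = NOT False = True
x3 AND x5 = False AND False = False
NOT (x3 AND x5) = NOT False = True
x3 OR x4 = False OR True = True
NOT (x3 AND x5) AND (x3 OR x4) = True AND True = True
NOT (NOT (x3 AND x5) AND (x3 OR x4)) = NOT True = False
x4 OR x1 = True OR True = True
NOT (x4 OR x1) = NOT True = False
x4 OR NOT (x4 OR x1) = True OR False = True
NOT (x4 OR NOT (x4 OR x1)) = NOT True = False
x5 AND x4 = False AND True = False
NOT (x4 OR NOT (x4 OR x1)) AND (x5 AND x4) = False AND False = False
NOT (NOT (x4 OR NOT (x4 OR x1)) AND (x5 AND x4)) = NOT False = True
NOT NOT (NOT (x4 OR NOT (x4 OR x1)) AND (x5 AND x4)) = NOT True = False
NOT (NOT (x3 AND x5) AND (x3 OR x4)) OR NOT NOT (NOT (x4 OR NOT (x4 OR x1)) AND (x5 AND x4)) = False OR False = False
NOT (NOT (NOT (x3 AND x5) AND (x3 OR x4)) OR NOT NOT (NOT (x4 OR NOT (x4 OR x1)) AND (x5 AND x4))) = NOT False = True
NOT NOT (x4 OR x3) AND NOT (NOT (NOT (x3 AND x5) AND (x3 OR x4)) OR NOT NOT (NOT (x4 OR NOT (x4 OR x1)) AND (x5 AND x4))) = True AND True = True
NOT (NOT NOT (x4 OR x3) AND NOT (NOT (NOT (x3 AND x5) AND (x3 OR x4)) OR NOT NOT (NOT (x4 OR NOT (x4 OR x1)) AND (x5 AND x4)))) = NOT True = False
NOT NOT (NOT NOT (x4 OR x3) AND NOT (NOT (NOT (x3 AND x5) AND (x3 OR x4)) OR NOT NOT (NOT (x4 OR NOT (x4 OR x1)) AND (x5 AND x4)))) = NOT False = True
x5 OR x3 = False OR False = False
x2 AND (x5 OR x3) = True AND False = False
NOT NOT (NOT NOT (x4 OR x3) AND NOT (NOT (NOT (x3 AND x5) AND (x3 OR x4)) OR NOT NOT (NOT (x4 OR NOT (x4 OR x1)) AND (x5 AND x4)))) OR (x2 AND (x5 OR x3)) = True OR False = True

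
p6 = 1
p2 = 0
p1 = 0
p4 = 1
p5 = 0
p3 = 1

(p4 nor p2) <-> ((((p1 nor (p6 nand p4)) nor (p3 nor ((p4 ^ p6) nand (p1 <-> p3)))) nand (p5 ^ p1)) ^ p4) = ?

1

p4 nor p2 = 1 nor 0 = 0
p6 nand p4 = 1 nand 1 = 0
p1 nor (p6 nand p4) = 0 nor 0 = 1
p4 ^ p6 = 1 ^ 1 = 0
p1 <-> p3 = 0 <-> 1 = 0
(p4 ^ p6) nand (p1 <-> p3) = 0 nand 0 = 1
p3 nor ((p4 ^ p6) nand (p1 <-> p3)) = 1 nor 1 = 0
(p1 nor (p6 nand p4)) nor (p3 nor ((p4 ^ p6) nand (p1 <-> p3))) = 1 nor 0 = 0
p5 ^ p1 = 0 ^ 0 = 0
((p1 nor (p6 nand p4)) nor (p3 nor ((p4 ^ p6) nand (p1 <-> p3)))) nand (p5 ^ p1) = 0 nand 0 = 1
(((p1 nor (p6 nand p4)) nor (p3 nor ((p4 ^ p6) nand (p1 <-> p3)))) nand (p5 ^ p1)) ^ p4 = 1 ^ 1 = 0
(p4 nor p2) <-> ((((p1 nor (p6 nand p4)) nor (p3 nor ((p4 ^ p6) nand (p1 <-> p3)))) nand (p5 ^ p1)) ^ p4) = 0 <-> 0 = 1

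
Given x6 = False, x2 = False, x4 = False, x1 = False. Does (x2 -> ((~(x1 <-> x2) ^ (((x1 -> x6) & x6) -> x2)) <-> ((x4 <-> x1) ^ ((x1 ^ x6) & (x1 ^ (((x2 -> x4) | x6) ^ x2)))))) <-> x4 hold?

x1 <-> x2 = False <-> False = True
~(x1 <-> x2) = ~True = False
x1 -> x6 = False -> False = True
(x1 -> x6) & x6 = True & False = False
((x1 -> x6) & x6) -> x2 = False -> False = True
~(x1 <-> x2) ^ (((x1 -> x6) & x6) -> x2) = False ^ True = True
x4 <-> x1 = False <-> False = True
x1 ^ x6 = False ^ False = False
x2 -> x4 = False -> False = True
(x2 -> x4) | x6 = True | False = True
((x2 -> x4) | x6) ^ x2 = True ^ False = True
x1 ^ (((x2 -> x4) | x6) ^ x2) = False ^ True = True
(x1 ^ x6) & (x1 ^ (((x2 -> x4) | x6) ^ x2)) = False & True = False
(x4 <-> x1) ^ ((x1 ^ x6) & (x1 ^ (((x2 -> x4) | x6) ^ x2))) = True ^ False = True
(~(x1 <-> x2) ^ (((x1 -> x6) & x6) -> x2)) <-> ((x4 <-> x1) ^ ((x1 ^ x6) & (x1 ^ (((x2 -> x4) | x6) ^ x2)))) = True <-> True = True
x2 -> ((~(x1 <-> x2) ^ (((x1 -> x6) & x6) -> x2)) <-> ((x4 <-> x1) ^ ((x1 ^ x6) & (x1 ^ (((x2 -> x4) | x6) ^ x2))))) = False -> True = True
(x2 -> ((~(x1 <-> x2) ^ (((x1 -> x6) & x6) -> x2)) <-> ((x4 <-> x1) ^ ((x1 ^ x6) & (x1 ^ (((x2 -> x4) | x6) ^ x2)))))) <-> x4 = True <-> False = False

False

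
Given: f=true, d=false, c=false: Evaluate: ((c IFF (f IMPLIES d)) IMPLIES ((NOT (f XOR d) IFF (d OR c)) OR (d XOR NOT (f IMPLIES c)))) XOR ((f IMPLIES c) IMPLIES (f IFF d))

false

f IMPLIES d = true IMPLIES false = false
c IFF (f IMPLIES d) = false IFF false = true
f XOR d = true XOR false = true
NOT (f XOR d) = NOT true = false
d OR c = false OR false = false
NOT (f XOR d) IFF (d OR c) = false IFF false = true
f IMPLIES c = true IMPLIES false = false
NOT (f IMPLIES c) = NOT false = true
d XOR NOT (f IMPLIES c) = false XOR true = true
(NOT (f XOR d) IFF (d OR c)) OR (d XOR NOT (f IMPLIES c)) = true OR true = true
(c IFF (f IMPLIES d)) IMPLIES ((NOT (f XOR d) IFF (d OR c)) OR (d XOR NOT (f IMPLIES c))) = true IMPLIES true = true
f IMPLIES c = true IMPLIES false = false
f IFF d = true IFF false = false
(f IMPLIES c) IMPLIES (f IFF d) = false IMPLIES false = true
((c IFF (f IMPLIES d)) IMPLIES ((NOT (f XOR d) IFF (d OR c)) OR (d XOR NOT (f IMPLIES c)))) XOR ((f IMPLIES c) IMPLIES (f IFF d)) = true XOR true = false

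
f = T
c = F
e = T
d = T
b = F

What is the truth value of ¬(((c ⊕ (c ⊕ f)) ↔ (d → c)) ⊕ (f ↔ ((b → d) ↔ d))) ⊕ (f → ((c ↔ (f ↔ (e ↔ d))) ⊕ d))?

T

Substituting f=T, c=F, e=T, d=T, b=F:
c ⊕ f = F ⊕ T = T
c ⊕ (c ⊕ f) = F ⊕ T = T
d → c = T → F = F
(c ⊕ (c ⊕ f)) ↔ (d → c) = T ↔ F = F
b → d = F → T = T
(b → d) ↔ d = T ↔ T = T
f ↔ ((b → d) ↔ d) = T ↔ T = T
((c ⊕ (c ⊕ f)) ↔ (d → c)) ⊕ (f ↔ ((b → d) ↔ d)) = F ⊕ T = T
¬(((c ⊕ (c ⊕ f)) ↔ (d → c)) ⊕ (f ↔ ((b → d) ↔ d))) = ¬T = F
e ↔ d = T ↔ T = T
f ↔ (e ↔ d) = T ↔ T = T
c ↔ (f ↔ (e ↔ d)) = F ↔ T = F
(c ↔ (f ↔ (e ↔ d))) ⊕ d = F ⊕ T = T
f → ((c ↔ (f ↔ (e ↔ d))) ⊕ d) = T → T = T
¬(((c ⊕ (c ⊕ f)) ↔ (d → c)) ⊕ (f ↔ ((b → d) ↔ d))) ⊕ (f → ((c ↔ (f ↔ (e ↔ d))) ⊕ d)) = F ⊕ T = T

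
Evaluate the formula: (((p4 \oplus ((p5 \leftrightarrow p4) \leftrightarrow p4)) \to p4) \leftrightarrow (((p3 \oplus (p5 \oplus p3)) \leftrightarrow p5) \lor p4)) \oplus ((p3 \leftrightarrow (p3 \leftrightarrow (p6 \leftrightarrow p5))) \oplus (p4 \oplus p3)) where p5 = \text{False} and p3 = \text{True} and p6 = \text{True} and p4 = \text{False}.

p5 \leftrightarrow p4 = \text{False} \leftrightarrow \text{False} = \text{True}
(p5 \leftrightarrow p4) \leftrightarrow p4 = \text{True} \leftrightarrow \text{False} = \text{False}
p4 \oplus ((p5 \leftrightarrow p4) \leftrightarrow p4) = \text{False} \oplus \text{False} = \text{False}
(p4 \oplus ((p5 \leftrightarrow p4) \leftrightarrow p4)) \to p4 = \text{False} \to \text{False} = \text{True}
p5 \oplus p3 = \text{False} \oplus \text{True} = \text{True}
p3 \oplus (p5 \oplus p3) = \text{True} \oplus \text{True} = \text{False}
(p3 \oplus (p5 \oplus p3)) \leftrightarrow p5 = \text{False} \leftrightarrow \text{False} = \text{True}
((p3 \oplus (p5 \oplus p3)) \leftrightarrow p5) \lor p4 = \text{True} \lor \text{False} = \text{True}
((p4 \oplus ((p5 \leftrightarrow p4) \leftrightarrow p4)) \to p4) \leftrightarrow (((p3 \oplus (p5 \oplus p3)) \leftrightarrow p5) \lor p4) = \text{True} \leftrightarrow \text{True} = \text{True}
p6 \leftrightarrow p5 = \text{True} \leftrightarrow \text{False} = \text{False}
p3 \leftrightarrow (p6 \leftrightarrow p5) = \text{True} \leftrightarrow \text{False} = \text{False}
p3 \leftrightarrow (p3 \leftrightarrow (p6 \leftrightarrow p5)) = \text{True} \leftrightarrow \text{False} = \text{False}
p4 \oplus p3 = \text{False} \oplus \text{True} = \text{True}
(p3 \leftrightarrow (p3 \leftrightarrow (p6 \leftrightarrow p5))) \oplus (p4 \oplus p3) = \text{False} \oplus \text{True} = \text{True}
(((p4 \oplus ((p5 \leftrightarrow p4) \leftrightarrow p4)) \to p4) \leftrightarrow (((p3 \oplus (p5 \oplus p3)) \leftrightarrow p5) \lor p4)) \oplus ((p3 \leftrightarrow (p3 \leftrightarrow (p6 \leftrightarrow p5))) \oplus (p4 \oplus p3)) = \text{True} \oplus \text{True} = \text{False}

\text{False}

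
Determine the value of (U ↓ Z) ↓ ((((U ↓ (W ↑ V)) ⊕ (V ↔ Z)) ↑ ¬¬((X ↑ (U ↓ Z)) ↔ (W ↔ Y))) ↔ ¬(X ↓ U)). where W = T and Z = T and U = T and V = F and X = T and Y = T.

U ↓ Z = T ↓ T = F
W ↑ V = T ↑ F = T
U ↓ (W ↑ V) = T ↓ T = F
V ↔ Z = F ↔ T = F
(U ↓ (W ↑ V)) ⊕ (V ↔ Z) = F ⊕ F = F
U ↓ Z = T ↓ T = F
X ↑ (U ↓ Z) = T ↑ F = T
W ↔ Y = T ↔ T = T
(X ↑ (U ↓ Z)) ↔ (W ↔ Y) = T ↔ T = T
¬((X ↑ (U ↓ Z)) ↔ (W ↔ Y)) = ¬T = F
¬¬((X ↑ (U ↓ Z)) ↔ (W ↔ Y)) = ¬F = T
((U ↓ (W ↑ V)) ⊕ (V ↔ Z)) ↑ ¬¬((X ↑ (U ↓ Z)) ↔ (W ↔ Y)) = F ↑ T = T
X ↓ U = T ↓ T = F
¬(X ↓ U) = ¬F = T
(((U ↓ (W ↑ V)) ⊕ (V ↔ Z)) ↑ ¬¬((X ↑ (U ↓ Z)) ↔ (W ↔ Y))) ↔ ¬(X ↓ U) = T ↔ T = T
(U ↓ Z) ↓ ((((U ↓ (W ↑ V)) ⊕ (V ↔ Z)) ↑ ¬¬((X ↑ (U ↓ Z)) ↔ (W ↔ Y))) ↔ ¬(X ↓ U)) = F ↓ T = F

F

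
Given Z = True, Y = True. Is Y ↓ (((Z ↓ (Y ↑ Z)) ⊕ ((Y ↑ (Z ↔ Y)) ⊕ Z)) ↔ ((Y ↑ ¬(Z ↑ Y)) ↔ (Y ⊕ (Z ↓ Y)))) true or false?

False

Y ↑ Z = True ↑ True = False
Z ↓ (Y ↑ Z) = True ↓ False = False
Z ↔ Y = True ↔ True = True
Y ↑ (Z ↔ Y) = True ↑ True = False
(Y ↑ (Z ↔ Y)) ⊕ Z = False ⊕ True = True
(Z ↓ (Y ↑ Z)) ⊕ ((Y ↑ (Z ↔ Y)) ⊕ Z) = False ⊕ True = True
Z ↑ Y = True ↑ True = False
¬(Z ↑ Y) = ¬False = True
Y ↑ ¬(Z ↑ Y) = True ↑ True = False
Z ↓ Y = True ↓ True = False
Y ⊕ (Z ↓ Y) = True ⊕ False = True
(Y ↑ ¬(Z ↑ Y)) ↔ (Y ⊕ (Z ↓ Y)) = False ↔ True = False
((Z ↓ (Y ↑ Z)) ⊕ ((Y ↑ (Z ↔ Y)) ⊕ Z)) ↔ ((Y ↑ ¬(Z ↑ Y)) ↔ (Y ⊕ (Z ↓ Y))) = True ↔ False = False
Y ↓ (((Z ↓ (Y ↑ Z)) ⊕ ((Y ↑ (Z ↔ Y)) ⊕ Z)) ↔ ((Y ↑ ¬(Z ↑ Y)) ↔ (Y ⊕ (Z ↓ Y)))) = True ↓ False = False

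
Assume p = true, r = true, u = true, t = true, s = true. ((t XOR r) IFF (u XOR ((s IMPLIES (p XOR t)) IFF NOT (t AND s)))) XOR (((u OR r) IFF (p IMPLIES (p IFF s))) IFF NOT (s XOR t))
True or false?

t XOR r = true XOR true = false
p XOR t = true XOR true = false
s IMPLIES (p XOR t) = true IMPLIES false = false
t AND s = true AND true = true
NOT (t AND s) = NOT true = false
(s IMPLIES (p XOR t)) IFF NOT (t AND s) = false IFF false = true
u XOR ((s IMPLIES (p XOR t)) IFF NOT (t AND s)) = true XOR true = false
(t XOR r) IFF (u XOR ((s IMPLIES (p XOR t)) IFF NOT (t AND s))) = false IFF false = true
u OR r = true OR true = true
p IFF s = true IFF true = true
p IMPLIES (p IFF s) = true IMPLIES true = true
(u OR r) IFF (p IMPLIES (p IFF s)) = true IFF true = true
s XOR t = true XOR true = false
NOT (s XOR t) = NOT false = true
((u OR r) IFF (p IMPLIES (p IFF s))) IFF NOT (s XOR t) = true IFF true = true
((t XOR r) IFF (u XOR ((s IMPLIES (p XOR t)) IFF NOT (t AND s)))) XOR (((u OR r) IFF (p IMPLIES (p IFF s))) IFF NOT (s XOR t)) = true XOR true = false

false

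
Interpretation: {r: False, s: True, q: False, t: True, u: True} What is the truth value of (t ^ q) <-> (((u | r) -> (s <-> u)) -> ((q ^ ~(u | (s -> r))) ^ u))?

True

t ^ q = True ^ False = True
u | r = True | False = True
s <-> u = True <-> True = True
(u | r) -> (s <-> u) = True -> True = True
s -> r = True -> False = False
u | (s -> r) = True | False = True
~(u | (s -> r)) = ~True = False
q ^ ~(u | (s -> r)) = False ^ False = False
(q ^ ~(u | (s -> r))) ^ u = False ^ True = True
((u | r) -> (s <-> u)) -> ((q ^ ~(u | (s -> r))) ^ u) = True -> True = True
(t ^ q) <-> (((u | r) -> (s <-> u)) -> ((q ^ ~(u | (s -> r))) ^ u)) = True <-> True = True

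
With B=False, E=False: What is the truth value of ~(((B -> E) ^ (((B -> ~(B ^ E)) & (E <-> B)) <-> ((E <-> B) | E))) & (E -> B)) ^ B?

True

B -> E = False -> False = True
B ^ E = False ^ False = False
~(B ^ E) = ~False = True
B -> ~(B ^ E) = False -> True = True
E <-> B = False <-> False = True
(B -> ~(B ^ E)) & (E <-> B) = True & True = True
E <-> B = False <-> False = True
(E <-> B) | E = True | False = True
((B -> ~(B ^ E)) & (E <-> B)) <-> ((E <-> B) | E) = True <-> True = True
(B -> E) ^ (((B -> ~(B ^ E)) & (E <-> B)) <-> ((E <-> B) | E)) = True ^ True = False
E -> B = False -> False = True
((B -> E) ^ (((B -> ~(B ^ E)) & (E <-> B)) <-> ((E <-> B) | E))) & (E -> B) = False & True = False
~(((B -> E) ^ (((B -> ~(B ^ E)) & (E <-> B)) <-> ((E <-> B) | E))) & (E -> B)) = ~False = True
~(((B -> E) ^ (((B -> ~(B ^ E)) & (E <-> B)) <-> ((E <-> B) | E))) & (E -> B)) ^ B = True ^ False = True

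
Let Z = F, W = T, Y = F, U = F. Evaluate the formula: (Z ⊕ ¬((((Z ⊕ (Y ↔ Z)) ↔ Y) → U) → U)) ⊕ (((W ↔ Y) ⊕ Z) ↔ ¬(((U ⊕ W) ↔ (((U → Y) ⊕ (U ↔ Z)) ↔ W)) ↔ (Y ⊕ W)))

T

Y ↔ Z = F ↔ F = T
Z ⊕ (Y ↔ Z) = F ⊕ T = T
(Z ⊕ (Y ↔ Z)) ↔ Y = T ↔ F = F
((Z ⊕ (Y ↔ Z)) ↔ Y) → U = F → F = T
(((Z ⊕ (Y ↔ Z)) ↔ Y) → U) → U = T → F = F
¬((((Z ⊕ (Y ↔ Z)) ↔ Y) → U) → U) = ¬F = T
Z ⊕ ¬((((Z ⊕ (Y ↔ Z)) ↔ Y) → U) → U) = F ⊕ T = T
W ↔ Y = T ↔ F = F
(W ↔ Y) ⊕ Z = F ⊕ F = F
U ⊕ W = F ⊕ T = T
U → Y = F → F = T
U ↔ Z = F ↔ F = T
(U → Y) ⊕ (U ↔ Z) = T ⊕ T = F
((U → Y) ⊕ (U ↔ Z)) ↔ W = F ↔ T = F
(U ⊕ W) ↔ (((U → Y) ⊕ (U ↔ Z)) ↔ W) = T ↔ F = F
Y ⊕ W = F ⊕ T = T
((U ⊕ W) ↔ (((U → Y) ⊕ (U ↔ Z)) ↔ W)) ↔ (Y ⊕ W) = F ↔ T = F
¬(((U ⊕ W) ↔ (((U → Y) ⊕ (U ↔ Z)) ↔ W)) ↔ (Y ⊕ W)) = ¬F = T
((W ↔ Y) ⊕ Z) ↔ ¬(((U ⊕ W) ↔ (((U → Y) ⊕ (U ↔ Z)) ↔ W)) ↔ (Y ⊕ W)) = F ↔ T = F
(Z ⊕ ¬((((Z ⊕ (Y ↔ Z)) ↔ Y) → U) → U)) ⊕ (((W ↔ Y) ⊕ Z) ↔ ¬(((U ⊕ W) ↔ (((U → Y) ⊕ (U ↔ Z)) ↔ W)) ↔ (Y ⊕ W))) = T ⊕ F = T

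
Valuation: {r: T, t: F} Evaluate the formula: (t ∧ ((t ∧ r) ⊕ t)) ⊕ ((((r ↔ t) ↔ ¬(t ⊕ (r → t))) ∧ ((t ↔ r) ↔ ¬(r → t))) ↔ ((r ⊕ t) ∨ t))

t ∧ r = F ∧ T = F
(t ∧ r) ⊕ t = F ⊕ F = F
t ∧ ((t ∧ r) ⊕ t) = F ∧ F = F
r ↔ t = T ↔ F = F
r → t = T → F = F
t ⊕ (r → t) = F ⊕ F = F
¬(t ⊕ (r → t)) = ¬F = T
(r ↔ t) ↔ ¬(t ⊕ (r → t)) = F ↔ T = F
t ↔ r = F ↔ T = F
r → t = T → F = F
¬(r → t) = ¬F = T
(t ↔ r) ↔ ¬(r → t) = F ↔ T = F
((r ↔ t) ↔ ¬(t ⊕ (r → t))) ∧ ((t ↔ r) ↔ ¬(r → t)) = F ∧ F = F
r ⊕ t = T ⊕ F = T
(r ⊕ t) ∨ t = T ∨ F = T
(((r ↔ t) ↔ ¬(t ⊕ (r → t))) ∧ ((t ↔ r) ↔ ¬(r → t))) ↔ ((r ⊕ t) ∨ t) = F ↔ T = F
(t ∧ ((t ∧ r) ⊕ t)) ⊕ ((((r ↔ t) ↔ ¬(t ⊕ (r → t))) ∧ ((t ↔ r) ↔ ¬(r → t))) ↔ ((r ⊕ t) ∨ t)) = F ⊕ F = F

F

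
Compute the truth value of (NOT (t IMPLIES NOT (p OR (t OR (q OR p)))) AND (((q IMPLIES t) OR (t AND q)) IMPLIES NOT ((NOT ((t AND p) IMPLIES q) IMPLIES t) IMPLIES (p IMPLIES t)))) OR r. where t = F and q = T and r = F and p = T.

q OR p = T OR T = T
t OR (q OR p) = F OR T = T
p OR (t OR (q OR p)) = T OR T = T
NOT (p OR (t OR (q OR p))) = NOT T = F
t IMPLIES NOT (p OR (t OR (q OR p))) = F IMPLIES F = T
NOT (t IMPLIES NOT (p OR (t OR (q OR p)))) = NOT T = F
q IMPLIES t = T IMPLIES F = F
t AND q = F AND T = F
(q IMPLIES t) OR (t AND q) = F OR F = F
t AND p = F AND T = F
(t AND p) IMPLIES q = F IMPLIES T = T
NOT ((t AND p) IMPLIES q) = NOT T = F
NOT ((t AND p) IMPLIES q) IMPLIES t = F IMPLIES F = T
p IMPLIES t = T IMPLIES F = F
(NOT ((t AND p) IMPLIES q) IMPLIES t) IMPLIES (p IMPLIES t) = T IMPLIES F = F
NOT ((NOT ((t AND p) IMPLIES q) IMPLIES t) IMPLIES (p IMPLIES t)) = NOT F = T
((q IMPLIES t) OR (t AND q)) IMPLIES NOT ((NOT ((t AND p) IMPLIES q) IMPLIES t) IMPLIES (p IMPLIES t)) = F IMPLIES T = T
NOT (t IMPLIES NOT (p OR (t OR (q OR p)))) AND (((q IMPLIES t) OR (t AND q)) IMPLIES NOT ((NOT ((t AND p) IMPLIES q) IMPLIES t) IMPLIES (p IMPLIES t))) = F AND T = F
(NOT (t IMPLIES NOT (p OR (t OR (q OR p)))) AND (((q IMPLIES t) OR (t AND q)) IMPLIES NOT ((NOT ((t AND p) IMPLIES q) IMPLIES t) IMPLIES (p IMPLIES t)))) OR r = F OR F = F

F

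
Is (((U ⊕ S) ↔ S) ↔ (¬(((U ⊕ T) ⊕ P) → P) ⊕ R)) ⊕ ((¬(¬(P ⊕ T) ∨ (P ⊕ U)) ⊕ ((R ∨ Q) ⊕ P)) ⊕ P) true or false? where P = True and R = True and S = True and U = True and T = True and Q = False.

True

Substituting P=True, R=True, S=True, U=True, T=True, Q=False:
U ⊕ S = True ⊕ True = False
(U ⊕ S) ↔ S = False ↔ True = False
U ⊕ T = True ⊕ True = False
(U ⊕ T) ⊕ P = False ⊕ True = True
((U ⊕ T) ⊕ P) → P = True → True = True
¬(((U ⊕ T) ⊕ P) → P) = ¬True = False
¬(((U ⊕ T) ⊕ P) → P) ⊕ R = False ⊕ True = True
((U ⊕ S) ↔ S) ↔ (¬(((U ⊕ T) ⊕ P) → P) ⊕ R) = False ↔ True = False
P ⊕ T = True ⊕ True = False
¬(P ⊕ T) = ¬False = True
P ⊕ U = True ⊕ True = False
¬(P ⊕ T) ∨ (P ⊕ U) = True ∨ False = True
¬(¬(P ⊕ T) ∨ (P ⊕ U)) = ¬True = False
R ∨ Q = True ∨ False = True
(R ∨ Q) ⊕ P = True ⊕ True = False
¬(¬(P ⊕ T) ∨ (P ⊕ U)) ⊕ ((R ∨ Q) ⊕ P) = False ⊕ False = False
(¬(¬(P ⊕ T) ∨ (P ⊕ U)) ⊕ ((R ∨ Q) ⊕ P)) ⊕ P = False ⊕ True = True
(((U ⊕ S) ↔ S) ↔ (¬(((U ⊕ T) ⊕ P) → P) ⊕ R)) ⊕ ((¬(¬(P ⊕ T) ∨ (P ⊕ U)) ⊕ ((R ∨ Q) ⊕ P)) ⊕ P) = False ⊕ True = True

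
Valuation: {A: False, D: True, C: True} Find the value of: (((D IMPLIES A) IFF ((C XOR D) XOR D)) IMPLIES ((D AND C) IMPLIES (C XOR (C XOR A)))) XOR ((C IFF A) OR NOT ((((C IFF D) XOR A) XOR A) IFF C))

D IMPLIES A = True IMPLIES False = False
C XOR D = True XOR True = False
(C XOR D) XOR D = False XOR True = True
(D IMPLIES A) IFF ((C XOR D) XOR D) = False IFF True = False
D AND C = True AND True = True
C XOR A = True XOR False = True
C XOR (C XOR A) = True XOR True = False
(D AND C) IMPLIES (C XOR (C XOR A)) = True IMPLIES False = False
((D IMPLIES A) IFF ((C XOR D) XOR D)) IMPLIES ((D AND C) IMPLIES (C XOR (C XOR A))) = False IMPLIES False = True
C IFF A = True IFF False = False
C IFF D = True IFF True = True
(C IFF D) XOR A = True XOR False = True
((C IFF D) XOR A) XOR A = True XOR False = True
(((C IFF D) XOR A) XOR A) IFF C = True IFF True = True
NOT ((((C IFF D) XOR A) XOR A) IFF C) = NOT True = False
(C IFF A) OR NOT ((((C IFF D) XOR A) XOR A) IFF C) = False OR False = False
(((D IMPLIES A) IFF ((C XOR D) XOR D)) IMPLIES ((D AND C) IMPLIES (C XOR (C XOR A)))) XOR ((C IFF A) OR NOT ((((C IFF D) XOR A) XOR A) IFF C)) = True XOR False = True

True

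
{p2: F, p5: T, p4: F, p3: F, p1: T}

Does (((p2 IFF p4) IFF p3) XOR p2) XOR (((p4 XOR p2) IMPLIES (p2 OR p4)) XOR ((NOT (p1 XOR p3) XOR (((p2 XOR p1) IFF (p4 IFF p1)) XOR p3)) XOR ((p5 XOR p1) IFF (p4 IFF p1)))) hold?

Substituting p2=F, p5=T, p4=F, p3=F, p1=T:
p2 IFF p4 = F IFF F = T
(p2 IFF p4) IFF p3 = T IFF F = F
((p2 IFF p4) IFF p3) XOR p2 = F XOR F = F
p4 XOR p2 = F XOR F = F
p2 OR p4 = F OR F = F
(p4 XOR p2) IMPLIES (p2 OR p4) = F IMPLIES F = T
p1 XOR p3 = T XOR F = T
NOT (p1 XOR p3) = NOT T = F
p2 XOR p1 = F XOR T = T
p4 IFF p1 = F IFF T = F
(p2 XOR p1) IFF (p4 IFF p1) = T IFF F = F
((p2 XOR p1) IFF (p4 IFF p1)) XOR p3 = F XOR F = F
NOT (p1 XOR p3) XOR (((p2 XOR p1) IFF (p4 IFF p1)) XOR p3) = F XOR F = F
p5 XOR p1 = T XOR T = F
p4 IFF p1 = F IFF T = F
(p5 XOR p1) IFF (p4 IFF p1) = F IFF F = T
(NOT (p1 XOR p3) XOR (((p2 XOR p1) IFF (p4 IFF p1)) XOR p3)) XOR ((p5 XOR p1) IFF (p4 IFF p1)) = F XOR T = T
((p4 XOR p2) IMPLIES (p2 OR p4)) XOR ((NOT (p1 XOR p3) XOR (((p2 XOR p1) IFF (p4 IFF p1)) XOR p3)) XOR ((p5 XOR p1) IFF (p4 IFF p1))) = T XOR T = F
(((p2 IFF p4) IFF p3) XOR p2) XOR (((p4 XOR p2) IMPLIES (p2 OR p4)) XOR ((NOT (p1 XOR p3) XOR (((p2 XOR p1) IFF (p4 IFF p1)) XOR p3)) XOR ((p5 XOR p1) IFF (p4 IFF p1)))) = F XOR F = F

F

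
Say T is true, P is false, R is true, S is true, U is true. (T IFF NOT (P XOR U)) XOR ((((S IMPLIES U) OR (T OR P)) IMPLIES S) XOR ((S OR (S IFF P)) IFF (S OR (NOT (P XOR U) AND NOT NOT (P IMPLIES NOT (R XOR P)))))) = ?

P XOR U = False XOR True = True
NOT (P XOR U) = NOT True = False
T IFF NOT (P XOR U) = True IFF False = False
S IMPLIES U = True IMPLIES True = True
T OR P = True OR False = True
(S IMPLIES U) OR (T OR P) = True OR True = True
((S IMPLIES U) OR (T OR P)) IMPLIES S = True IMPLIES True = True
S IFF P = True IFF False = False
S OR (S IFF P) = True OR False = True
P XOR U = False XOR True = True
NOT (P XOR U) = NOT True = False
R XOR P = True XOR False = True
NOT (R XOR P) = NOT True = False
P IMPLIES NOT (R XOR P) = False IMPLIES False = True
NOT (P IMPLIES NOT (R XOR P)) = NOT True = False
NOT NOT (P IMPLIES NOT (R XOR P)) = NOT False = True
NOT (P XOR U) AND NOT NOT (P IMPLIES NOT (R XOR P)) = False AND True = False
S OR (NOT (P XOR U) AND NOT NOT (P IMPLIES NOT (R XOR P))) = True OR False = True
(S OR (S IFF P)) IFF (S OR (NOT (P XOR U) AND NOT NOT (P IMPLIES NOT (R XOR P)))) = True IFF True = True
(((S IMPLIES U) OR (T OR P)) IMPLIES S) XOR ((S OR (S IFF P)) IFF (S OR (NOT (P XOR U) AND NOT NOT (P IMPLIES NOT (R XOR P))))) = True XOR True = False
(T IFF NOT (P XOR U)) XOR ((((S IMPLIES U) OR (T OR P)) IMPLIES S) XOR ((S OR (S IFF P)) IFF (S OR (NOT (P XOR U) AND NOT NOT (P IMPLIES NOT (R XOR P)))))) = False XOR False = False

False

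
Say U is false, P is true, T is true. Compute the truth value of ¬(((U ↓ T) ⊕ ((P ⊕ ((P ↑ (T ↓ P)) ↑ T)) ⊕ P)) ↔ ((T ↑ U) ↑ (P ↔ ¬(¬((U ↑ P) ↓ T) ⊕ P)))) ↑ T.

Substituting U=False, P=True, T=True:
U ↓ T = False ↓ True = False
T ↓ P = True ↓ True = False
P ↑ (T ↓ P) = True ↑ False = True
(P ↑ (T ↓ P)) ↑ T = True ↑ True = False
P ⊕ ((P ↑ (T ↓ P)) ↑ T) = True ⊕ False = True
(P ⊕ ((P ↑ (T ↓ P)) ↑ T)) ⊕ P = True ⊕ True = False
(U ↓ T) ⊕ ((P ⊕ ((P ↑ (T ↓ P)) ↑ T)) ⊕ P) = False ⊕ False = False
T ↑ U = True ↑ False = True
U ↑ P = False ↑ True = True
(U ↑ P) ↓ T = True ↓ True = False
¬((U ↑ P) ↓ T) = ¬False = True
¬((U ↑ P) ↓ T) ⊕ P = True ⊕ True = False
¬(¬((U ↑ P) ↓ T) ⊕ P) = ¬False = True
P ↔ ¬(¬((U ↑ P) ↓ T) ⊕ P) = True ↔ True = True
(T ↑ U) ↑ (P ↔ ¬(¬((U ↑ P) ↓ T) ⊕ P)) = True ↑ True = False
((U ↓ T) ⊕ ((P ⊕ ((P ↑ (T ↓ P)) ↑ T)) ⊕ P)) ↔ ((T ↑ U) ↑ (P ↔ ¬(¬((U ↑ P) ↓ T) ⊕ P))) = False ↔ False = True
¬(((U ↓ T) ⊕ ((P ⊕ ((P ↑ (T ↓ P)) ↑ T)) ⊕ P)) ↔ ((T ↑ U) ↑ (P ↔ ¬(¬((U ↑ P) ↓ T) ⊕ P)))) = ¬True = False
¬(((U ↓ T) ⊕ ((P ⊕ ((P ↑ (T ↓ P)) ↑ T)) ⊕ P)) ↔ ((T ↑ U) ↑ (P ↔ ¬(¬((U ↑ P) ↓ T) ⊕ P)))) ↑ T = False ↑ True = True

True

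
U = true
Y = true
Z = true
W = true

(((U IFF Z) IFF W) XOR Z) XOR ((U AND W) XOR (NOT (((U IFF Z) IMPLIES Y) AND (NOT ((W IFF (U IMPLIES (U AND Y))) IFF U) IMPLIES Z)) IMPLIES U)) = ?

false

Substituting U=true, Y=true, Z=true, W=true:
U IFF Z = true IFF true = true
(U IFF Z) IFF W = true IFF true = true
((U IFF Z) IFF W) XOR Z = true XOR true = false
U AND W = true AND true = true
U IFF Z = true IFF true = true
(U IFF Z) IMPLIES Y = true IMPLIES true = true
U AND Y = true AND true = true
U IMPLIES (U AND Y) = true IMPLIES true = true
W IFF (U IMPLIES (U AND Y)) = true IFF true = true
(W IFF (U IMPLIES (U AND Y))) IFF U = true IFF true = true
NOT ((W IFF (U IMPLIES (U AND Y))) IFF U) = NOT true = false
NOT ((W IFF (U IMPLIES (U AND Y))) IFF U) IMPLIES Z = false IMPLIES true = true
((U IFF Z) IMPLIES Y) AND (NOT ((W IFF (U IMPLIES (U AND Y))) IFF U) IMPLIES Z) = true AND true = true
NOT (((U IFF Z) IMPLIES Y) AND (NOT ((W IFF (U IMPLIES (U AND Y))) IFF U) IMPLIES Z)) = NOT true = false
NOT (((U IFF Z) IMPLIES Y) AND (NOT ((W IFF (U IMPLIES (U AND Y))) IFF U) IMPLIES Z)) IMPLIES U = false IMPLIES true = true
(U AND W) XOR (NOT (((U IFF Z) IMPLIES Y) AND (NOT ((W IFF (U IMPLIES (U AND Y))) IFF U) IMPLIES Z)) IMPLIES U) = true XOR true = false
(((U IFF Z) IFF W) XOR Z) XOR ((U AND W) XOR (NOT (((U IFF Z) IMPLIES Y) AND (NOT ((W IFF (U IMPLIES (U AND Y))) IFF U) IMPLIES Z)) IMPLIES U)) = false XOR false = false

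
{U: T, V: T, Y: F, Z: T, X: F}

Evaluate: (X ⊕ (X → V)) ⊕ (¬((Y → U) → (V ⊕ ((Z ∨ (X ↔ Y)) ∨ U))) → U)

F

Substituting U=T, V=T, Y=F, Z=T, X=F:
X → V = F → T = T
X ⊕ (X → V) = F ⊕ T = T
Y → U = F → T = T
X ↔ Y = F ↔ F = T
Z ∨ (X ↔ Y) = T ∨ T = T
(Z ∨ (X ↔ Y)) ∨ U = T ∨ T = T
V ⊕ ((Z ∨ (X ↔ Y)) ∨ U) = T ⊕ T = F
(Y → U) → (V ⊕ ((Z ∨ (X ↔ Y)) ∨ U)) = T → F = F
¬((Y → U) → (V ⊕ ((Z ∨ (X ↔ Y)) ∨ U))) = ¬F = T
¬((Y → U) → (V ⊕ ((Z ∨ (X ↔ Y)) ∨ U))) → U = T → T = T
(X ⊕ (X → V)) ⊕ (¬((Y → U) → (V ⊕ ((Z ∨ (X ↔ Y)) ∨ U))) → U) = T ⊕ T = F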